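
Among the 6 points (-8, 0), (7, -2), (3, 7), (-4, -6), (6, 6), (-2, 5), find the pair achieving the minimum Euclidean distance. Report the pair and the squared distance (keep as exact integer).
Pair = ((3, 7), (6, 6)); squared distance = 10

Compute all C(6, 2) = 15 pairwise squared distances (x_i − x_j)² + (y_i − y_j)². The minimum is 10, attained by the pair ((3, 7), (6, 6)).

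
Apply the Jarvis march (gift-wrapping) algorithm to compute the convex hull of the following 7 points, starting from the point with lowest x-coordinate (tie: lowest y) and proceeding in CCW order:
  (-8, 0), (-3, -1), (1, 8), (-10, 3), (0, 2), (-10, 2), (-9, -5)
Hull (CCW) = [(-10, 2), (-9, -5), (-3, -1), (0, 2), (1, 8), (-10, 3)]

Jarvis march: at each step, from the current hull vertex p, select the next vertex q as the point such that every other point lies strictly to the left of (or on) the directed line p → q. (Equivalently: for every other point r, the cross product (q − p) × (r − p) ≥ 0.)
Starting point (lowest x, tie lowest y): (-10, 2). Wrap until returning to start. Resulting hull: (-10, 2), (-9, -5), (-3, -1), (0, 2), (1, 8), (-10, 3).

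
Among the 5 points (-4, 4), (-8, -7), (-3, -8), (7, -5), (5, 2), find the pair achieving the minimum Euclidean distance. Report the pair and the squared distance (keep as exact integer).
Pair = ((-8, -7), (-3, -8)); squared distance = 26

Compute all C(5, 2) = 10 pairwise squared distances (x_i − x_j)² + (y_i − y_j)². The minimum is 26, attained by the pair ((-8, -7), (-3, -8)).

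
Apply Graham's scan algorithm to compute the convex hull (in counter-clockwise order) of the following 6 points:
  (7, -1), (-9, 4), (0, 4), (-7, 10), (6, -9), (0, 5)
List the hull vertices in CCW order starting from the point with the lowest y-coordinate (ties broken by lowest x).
Hull (CCW) = [(6, -9), (7, -1), (0, 5), (-7, 10), (-9, 4)]

Graham scan procedure:
  1. Find the pivot p₀ = point with lowest y (tie → lowest x): (6, -9).
  2. Sort the remaining points by polar angle around p₀.
  3. Walk through sorted points, maintaining a stack; pop the top while the last three entries make a non-left turn (cross product ≤ 0).
  4. Final stack is the convex hull in CCW order: (6, -9), (7, -1), (0, 5), (-7, 10), (-9, 4).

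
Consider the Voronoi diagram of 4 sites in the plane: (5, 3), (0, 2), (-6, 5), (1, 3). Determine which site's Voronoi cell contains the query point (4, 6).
Nearest site = (5, 3)

The Voronoi cell of site s contains exactly those query points closer to s than to any other site. Compute squared distances from q = (4, 6) to each site:
  (5 − 4)² + (3 − 6)² = 10
  (1 − 4)² + (3 − 6)² = 18
  (0 − 4)² + (2 − 6)² = 32
  (-6 − 4)² + (5 − 6)² = 101
Minimum is attained by (5, 3), so q lies in its Voronoi cell.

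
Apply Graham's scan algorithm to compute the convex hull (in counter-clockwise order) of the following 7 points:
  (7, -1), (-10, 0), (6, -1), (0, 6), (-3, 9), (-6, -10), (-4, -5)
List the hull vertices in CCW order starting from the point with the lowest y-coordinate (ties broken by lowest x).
Hull (CCW) = [(-6, -10), (7, -1), (-3, 9), (-10, 0)]

Graham scan procedure:
  1. Find the pivot p₀ = point with lowest y (tie → lowest x): (-6, -10).
  2. Sort the remaining points by polar angle around p₀.
  3. Walk through sorted points, maintaining a stack; pop the top while the last three entries make a non-left turn (cross product ≤ 0).
  4. Final stack is the convex hull in CCW order: (-6, -10), (7, -1), (-3, 9), (-10, 0).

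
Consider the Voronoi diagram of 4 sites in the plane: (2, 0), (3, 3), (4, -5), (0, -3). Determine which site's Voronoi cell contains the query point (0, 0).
Nearest site = (2, 0)

The Voronoi cell of site s contains exactly those query points closer to s than to any other site. Compute squared distances from q = (0, 0) to each site:
  (2 − 0)² + (0 − 0)² = 4
  (0 − 0)² + (-3 − 0)² = 9
  (3 − 0)² + (3 − 0)² = 18
  (4 − 0)² + (-5 − 0)² = 41
Minimum is attained by (2, 0), so q lies in its Voronoi cell.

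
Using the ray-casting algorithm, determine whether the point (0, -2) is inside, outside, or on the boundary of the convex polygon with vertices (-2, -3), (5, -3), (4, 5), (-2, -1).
The point (0, -2) lies strictly inside the polygon

Cast a horizontal ray to the right from the query point and count how many polygon edges it crosses (each edge strictly once or zero times, handled with the usual half-open convention). 
Parity of crossings → odd ⇒ inside.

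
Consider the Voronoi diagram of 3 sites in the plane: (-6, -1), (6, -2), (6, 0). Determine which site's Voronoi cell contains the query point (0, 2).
Nearest site = (6, 0)

The Voronoi cell of site s contains exactly those query points closer to s than to any other site. Compute squared distances from q = (0, 2) to each site:
  (6 − 0)² + (0 − 2)² = 40
  (-6 − 0)² + (-1 − 2)² = 45
  (6 − 0)² + (-2 − 2)² = 52
Minimum is attained by (6, 0), so q lies in its Voronoi cell.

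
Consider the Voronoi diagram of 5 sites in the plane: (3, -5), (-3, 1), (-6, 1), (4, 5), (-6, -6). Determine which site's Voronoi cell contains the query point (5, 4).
Nearest site = (4, 5)

The Voronoi cell of site s contains exactly those query points closer to s than to any other site. Compute squared distances from q = (5, 4) to each site:
  (4 − 5)² + (5 − 4)² = 2
  (-3 − 5)² + (1 − 4)² = 73
  (3 − 5)² + (-5 − 4)² = 85
  (-6 − 5)² + (1 − 4)² = 130
  (-6 − 5)² + (-6 − 4)² = 221
Minimum is attained by (4, 5), so q lies in its Voronoi cell.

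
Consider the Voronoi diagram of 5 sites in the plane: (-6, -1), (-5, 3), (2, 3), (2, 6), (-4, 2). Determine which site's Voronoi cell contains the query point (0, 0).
Nearest site = (2, 3)

The Voronoi cell of site s contains exactly those query points closer to s than to any other site. Compute squared distances from q = (0, 0) to each site:
  (2 − 0)² + (3 − 0)² = 13
  (-4 − 0)² + (2 − 0)² = 20
  (-5 − 0)² + (3 − 0)² = 34
  (-6 − 0)² + (-1 − 0)² = 37
  (2 − 0)² + (6 − 0)² = 40
Minimum is attained by (2, 3), so q lies in its Voronoi cell.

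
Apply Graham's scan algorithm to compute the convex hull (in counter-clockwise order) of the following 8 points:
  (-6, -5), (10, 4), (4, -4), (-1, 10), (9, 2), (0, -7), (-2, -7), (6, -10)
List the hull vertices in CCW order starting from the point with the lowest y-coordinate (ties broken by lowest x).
Hull (CCW) = [(6, -10), (10, 4), (-1, 10), (-6, -5), (-2, -7)]

Graham scan procedure:
  1. Find the pivot p₀ = point with lowest y (tie → lowest x): (6, -10).
  2. Sort the remaining points by polar angle around p₀.
  3. Walk through sorted points, maintaining a stack; pop the top while the last three entries make a non-left turn (cross product ≤ 0).
  4. Final stack is the convex hull in CCW order: (6, -10), (10, 4), (-1, 10), (-6, -5), (-2, -7).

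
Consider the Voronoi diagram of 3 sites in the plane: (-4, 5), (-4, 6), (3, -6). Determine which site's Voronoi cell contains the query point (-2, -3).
Nearest site = (3, -6)

The Voronoi cell of site s contains exactly those query points closer to s than to any other site. Compute squared distances from q = (-2, -3) to each site:
  (3 − -2)² + (-6 − -3)² = 34
  (-4 − -2)² + (5 − -3)² = 68
  (-4 − -2)² + (6 − -3)² = 85
Minimum is attained by (3, -6), so q lies in its Voronoi cell.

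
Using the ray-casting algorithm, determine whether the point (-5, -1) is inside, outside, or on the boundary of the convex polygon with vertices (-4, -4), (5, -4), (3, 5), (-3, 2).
The point (-5, -1) lies strictly outside the polygon

Cast a horizontal ray to the right from the query point and count how many polygon edges it crosses (each edge strictly once or zero times, handled with the usual half-open convention). 
Parity of crossings → even ⇒ outside.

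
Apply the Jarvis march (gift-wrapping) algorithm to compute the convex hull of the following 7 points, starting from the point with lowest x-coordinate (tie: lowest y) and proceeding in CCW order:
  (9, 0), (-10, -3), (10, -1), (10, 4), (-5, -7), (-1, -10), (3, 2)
Hull (CCW) = [(-10, -3), (-5, -7), (-1, -10), (10, -1), (10, 4), (3, 2)]

Jarvis march: at each step, from the current hull vertex p, select the next vertex q as the point such that every other point lies strictly to the left of (or on) the directed line p → q. (Equivalently: for every other point r, the cross product (q − p) × (r − p) ≥ 0.)
Starting point (lowest x, tie lowest y): (-10, -3). Wrap until returning to start. Resulting hull: (-10, -3), (-5, -7), (-1, -10), (10, -1), (10, 4), (3, 2).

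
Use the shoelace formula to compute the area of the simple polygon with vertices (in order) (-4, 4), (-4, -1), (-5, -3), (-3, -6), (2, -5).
Area = 63/2

Shoelace formula: Area = (1/2) |Σ_i (x_i · y_{i+1} − x_{i+1} · y_i)| (indices mod n). Compute each cross term:
  (-4)(-1) − (-4)(4) = 20
  (-4)(-3) − (-5)(-1) = 7
  (-5)(-6) − (-3)(-3) = 21
  (-3)(-5) − (2)(-6) = 27
  (2)(4) − (-4)(-5) = -12
Sum = 63, so (signed) Area = 63/2 = 63/2, |Area| = 63/2.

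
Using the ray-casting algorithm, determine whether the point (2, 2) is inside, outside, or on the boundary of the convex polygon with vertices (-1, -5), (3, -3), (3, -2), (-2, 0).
The point (2, 2) lies strictly outside the polygon

Cast a horizontal ray to the right from the query point and count how many polygon edges it crosses (each edge strictly once or zero times, handled with the usual half-open convention). 
Parity of crossings → even ⇒ outside.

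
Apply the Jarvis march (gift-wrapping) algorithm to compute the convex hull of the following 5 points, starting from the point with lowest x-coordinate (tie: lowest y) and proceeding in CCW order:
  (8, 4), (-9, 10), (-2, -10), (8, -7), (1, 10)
Hull (CCW) = [(-9, 10), (-2, -10), (8, -7), (8, 4), (1, 10)]

Jarvis march: at each step, from the current hull vertex p, select the next vertex q as the point such that every other point lies strictly to the left of (or on) the directed line p → q. (Equivalently: for every other point r, the cross product (q − p) × (r − p) ≥ 0.)
Starting point (lowest x, tie lowest y): (-9, 10). Wrap until returning to start. Resulting hull: (-9, 10), (-2, -10), (8, -7), (8, 4), (1, 10).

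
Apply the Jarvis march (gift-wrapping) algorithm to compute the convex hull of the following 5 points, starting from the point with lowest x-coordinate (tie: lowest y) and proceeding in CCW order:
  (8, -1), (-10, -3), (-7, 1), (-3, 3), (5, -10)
Hull (CCW) = [(-10, -3), (5, -10), (8, -1), (-3, 3), (-7, 1)]

Jarvis march: at each step, from the current hull vertex p, select the next vertex q as the point such that every other point lies strictly to the left of (or on) the directed line p → q. (Equivalently: for every other point r, the cross product (q − p) × (r − p) ≥ 0.)
Starting point (lowest x, tie lowest y): (-10, -3). Wrap until returning to start. Resulting hull: (-10, -3), (5, -10), (8, -1), (-3, 3), (-7, 1).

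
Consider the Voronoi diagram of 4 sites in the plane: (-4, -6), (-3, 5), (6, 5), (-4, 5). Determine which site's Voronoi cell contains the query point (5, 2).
Nearest site = (6, 5)

The Voronoi cell of site s contains exactly those query points closer to s than to any other site. Compute squared distances from q = (5, 2) to each site:
  (6 − 5)² + (5 − 2)² = 10
  (-3 − 5)² + (5 − 2)² = 73
  (-4 − 5)² + (5 − 2)² = 90
  (-4 − 5)² + (-6 − 2)² = 145
Minimum is attained by (6, 5), so q lies in its Voronoi cell.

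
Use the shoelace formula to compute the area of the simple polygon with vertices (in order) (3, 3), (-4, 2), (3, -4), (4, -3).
Area = 28

Shoelace formula: Area = (1/2) |Σ_i (x_i · y_{i+1} − x_{i+1} · y_i)| (indices mod n). Compute each cross term:
  (3)(2) − (-4)(3) = 18
  (-4)(-4) − (3)(2) = 10
  (3)(-3) − (4)(-4) = 7
  (4)(3) − (3)(-3) = 21
Sum = 56, so (signed) Area = 56/2 = 28, |Area| = 28.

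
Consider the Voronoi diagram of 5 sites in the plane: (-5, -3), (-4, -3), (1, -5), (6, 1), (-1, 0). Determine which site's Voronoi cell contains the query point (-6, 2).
Nearest site = (-5, -3)

The Voronoi cell of site s contains exactly those query points closer to s than to any other site. Compute squared distances from q = (-6, 2) to each site:
  (-5 − -6)² + (-3 − 2)² = 26
  (-4 − -6)² + (-3 − 2)² = 29
  (-1 − -6)² + (0 − 2)² = 29
  (1 − -6)² + (-5 − 2)² = 98
  (6 − -6)² + (1 − 2)² = 145
Minimum is attained by (-5, -3), so q lies in its Voronoi cell.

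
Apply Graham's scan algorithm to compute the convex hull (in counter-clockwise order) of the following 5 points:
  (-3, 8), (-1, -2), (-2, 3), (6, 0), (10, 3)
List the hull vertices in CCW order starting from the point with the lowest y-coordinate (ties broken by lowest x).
Hull (CCW) = [(-1, -2), (6, 0), (10, 3), (-3, 8)]

Graham scan procedure:
  1. Find the pivot p₀ = point with lowest y (tie → lowest x): (-1, -2).
  2. Sort the remaining points by polar angle around p₀.
  3. Walk through sorted points, maintaining a stack; pop the top while the last three entries make a non-left turn (cross product ≤ 0).
  4. Final stack is the convex hull in CCW order: (-1, -2), (6, 0), (10, 3), (-3, 8).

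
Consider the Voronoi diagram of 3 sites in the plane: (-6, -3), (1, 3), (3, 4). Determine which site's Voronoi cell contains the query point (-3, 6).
Nearest site = (1, 3)

The Voronoi cell of site s contains exactly those query points closer to s than to any other site. Compute squared distances from q = (-3, 6) to each site:
  (1 − -3)² + (3 − 6)² = 25
  (3 − -3)² + (4 − 6)² = 40
  (-6 − -3)² + (-3 − 6)² = 90
Minimum is attained by (1, 3), so q lies in its Voronoi cell.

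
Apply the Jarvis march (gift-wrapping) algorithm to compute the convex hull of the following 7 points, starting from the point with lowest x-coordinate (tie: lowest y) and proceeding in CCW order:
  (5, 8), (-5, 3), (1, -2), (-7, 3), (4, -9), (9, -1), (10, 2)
Hull (CCW) = [(-7, 3), (4, -9), (9, -1), (10, 2), (5, 8)]

Jarvis march: at each step, from the current hull vertex p, select the next vertex q as the point such that every other point lies strictly to the left of (or on) the directed line p → q. (Equivalently: for every other point r, the cross product (q − p) × (r − p) ≥ 0.)
Starting point (lowest x, tie lowest y): (-7, 3). Wrap until returning to start. Resulting hull: (-7, 3), (4, -9), (9, -1), (10, 2), (5, 8).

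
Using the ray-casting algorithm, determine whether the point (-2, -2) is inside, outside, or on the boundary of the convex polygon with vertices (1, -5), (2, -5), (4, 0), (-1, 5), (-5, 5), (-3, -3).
The point (-2, -2) lies strictly inside the polygon

Cast a horizontal ray to the right from the query point and count how many polygon edges it crosses (each edge strictly once or zero times, handled with the usual half-open convention). 
Parity of crossings → odd ⇒ inside.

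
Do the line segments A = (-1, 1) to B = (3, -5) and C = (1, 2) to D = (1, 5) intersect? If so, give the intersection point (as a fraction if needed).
No (intersection of containing lines falls outside at least one segment)

Parametrize and solve: t = 1/2, s = -4/3. At least one of these is outside [0, 1], so the segments do not intersect.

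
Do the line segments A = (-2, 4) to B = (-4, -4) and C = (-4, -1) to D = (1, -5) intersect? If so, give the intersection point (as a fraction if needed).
Yes; intersection at (-27/8, -3/2) (t = 11/16 on AB, s = 1/8 on CD)

Parametrize AB as A + t(B − A) = (-2 + -2 t, 4 + -8 t) and CD as C + s(D − C) = (-4 + 5 s, -1 + -4 s). Solve the linear system for (t, s). Determinant = -48 ≠ 0, so a unique intersection of the containing lines exists. Solution: t = 11/16, s = 1/8 — both in [0, 1], so the segments cross. Intersection point: (-27/8, -3/2).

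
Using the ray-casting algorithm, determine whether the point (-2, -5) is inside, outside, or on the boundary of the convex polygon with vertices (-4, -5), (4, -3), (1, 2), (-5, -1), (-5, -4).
The point (-2, -5) lies strictly outside the polygon

Cast a horizontal ray to the right from the query point and count how many polygon edges it crosses (each edge strictly once or zero times, handled with the usual half-open convention). 
Parity of crossings → even ⇒ outside.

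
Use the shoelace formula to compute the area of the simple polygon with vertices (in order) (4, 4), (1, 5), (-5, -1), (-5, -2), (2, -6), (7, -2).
Area = 153/2

Shoelace formula: Area = (1/2) |Σ_i (x_i · y_{i+1} − x_{i+1} · y_i)| (indices mod n). Compute each cross term:
  (4)(5) − (1)(4) = 16
  (1)(-1) − (-5)(5) = 24
  (-5)(-2) − (-5)(-1) = 5
  (-5)(-6) − (2)(-2) = 34
  (2)(-2) − (7)(-6) = 38
  (7)(4) − (4)(-2) = 36
Sum = 153, so (signed) Area = 153/2 = 153/2, |Area| = 153/2.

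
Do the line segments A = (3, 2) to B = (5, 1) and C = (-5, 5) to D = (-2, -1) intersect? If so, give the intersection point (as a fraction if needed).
No (intersection of containing lines falls outside at least one segment)

Parametrize and solve: t = -13/3, s = -2/9. At least one of these is outside [0, 1], so the segments do not intersect.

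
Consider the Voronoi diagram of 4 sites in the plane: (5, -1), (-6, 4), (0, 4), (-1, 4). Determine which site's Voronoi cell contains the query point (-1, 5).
Nearest site = (-1, 4)

The Voronoi cell of site s contains exactly those query points closer to s than to any other site. Compute squared distances from q = (-1, 5) to each site:
  (-1 − -1)² + (4 − 5)² = 1
  (0 − -1)² + (4 − 5)² = 2
  (-6 − -1)² + (4 − 5)² = 26
  (5 − -1)² + (-1 − 5)² = 72
Minimum is attained by (-1, 4), so q lies in its Voronoi cell.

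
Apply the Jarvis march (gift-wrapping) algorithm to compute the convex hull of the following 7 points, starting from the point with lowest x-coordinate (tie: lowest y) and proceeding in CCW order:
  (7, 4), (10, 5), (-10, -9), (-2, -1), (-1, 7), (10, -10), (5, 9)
Hull (CCW) = [(-10, -9), (10, -10), (10, 5), (5, 9), (-1, 7)]

Jarvis march: at each step, from the current hull vertex p, select the next vertex q as the point such that every other point lies strictly to the left of (or on) the directed line p → q. (Equivalently: for every other point r, the cross product (q − p) × (r − p) ≥ 0.)
Starting point (lowest x, tie lowest y): (-10, -9). Wrap until returning to start. Resulting hull: (-10, -9), (10, -10), (10, 5), (5, 9), (-1, 7).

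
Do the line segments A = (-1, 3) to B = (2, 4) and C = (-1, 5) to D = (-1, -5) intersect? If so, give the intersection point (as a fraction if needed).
Yes; intersection at (-1, 3) (t = 0 on AB, s = 1/5 on CD)

Parametrize AB as A + t(B − A) = (-1 + 3 t, 3 + 1 t) and CD as C + s(D − C) = (-1 + 0 s, 5 + -10 s). Solve the linear system for (t, s). Determinant = 30 ≠ 0, so a unique intersection of the containing lines exists. Solution: t = 0, s = 1/5 — both in [0, 1], so the segments cross. Intersection point: (-1, 3).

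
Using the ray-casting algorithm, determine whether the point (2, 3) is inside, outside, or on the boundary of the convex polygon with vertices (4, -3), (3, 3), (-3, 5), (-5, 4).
The point (2, 3) lies strictly inside the polygon

Cast a horizontal ray to the right from the query point and count how many polygon edges it crosses (each edge strictly once or zero times, handled with the usual half-open convention). 
Parity of crossings → odd ⇒ inside.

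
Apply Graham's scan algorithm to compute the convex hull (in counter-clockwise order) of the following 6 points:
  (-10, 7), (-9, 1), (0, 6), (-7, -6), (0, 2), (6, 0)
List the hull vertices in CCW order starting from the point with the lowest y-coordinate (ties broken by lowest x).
Hull (CCW) = [(-7, -6), (6, 0), (0, 6), (-10, 7), (-9, 1)]

Graham scan procedure:
  1. Find the pivot p₀ = point with lowest y (tie → lowest x): (-7, -6).
  2. Sort the remaining points by polar angle around p₀.
  3. Walk through sorted points, maintaining a stack; pop the top while the last three entries make a non-left turn (cross product ≤ 0).
  4. Final stack is the convex hull in CCW order: (-7, -6), (6, 0), (0, 6), (-10, 7), (-9, 1).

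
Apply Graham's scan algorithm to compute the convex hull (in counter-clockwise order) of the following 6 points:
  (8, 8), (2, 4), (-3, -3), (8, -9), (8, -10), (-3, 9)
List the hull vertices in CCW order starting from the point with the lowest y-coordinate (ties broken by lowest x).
Hull (CCW) = [(8, -10), (8, 8), (-3, 9), (-3, -3)]

Graham scan procedure:
  1. Find the pivot p₀ = point with lowest y (tie → lowest x): (8, -10).
  2. Sort the remaining points by polar angle around p₀.
  3. Walk through sorted points, maintaining a stack; pop the top while the last three entries make a non-left turn (cross product ≤ 0).
  4. Final stack is the convex hull in CCW order: (8, -10), (8, 8), (-3, 9), (-3, -3).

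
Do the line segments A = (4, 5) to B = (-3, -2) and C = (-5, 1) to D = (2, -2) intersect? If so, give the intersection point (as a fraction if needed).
Yes; intersection at (-3/2, -1/2) (t = 11/14 on AB, s = 1/2 on CD)

Parametrize AB as A + t(B − A) = (4 + -7 t, 5 + -7 t) and CD as C + s(D − C) = (-5 + 7 s, 1 + -3 s). Solve the linear system for (t, s). Determinant = -70 ≠ 0, so a unique intersection of the containing lines exists. Solution: t = 11/14, s = 1/2 — both in [0, 1], so the segments cross. Intersection point: (-3/2, -1/2).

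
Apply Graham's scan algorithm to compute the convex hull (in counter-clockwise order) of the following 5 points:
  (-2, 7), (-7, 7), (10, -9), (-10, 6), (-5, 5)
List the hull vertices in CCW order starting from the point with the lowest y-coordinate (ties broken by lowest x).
Hull (CCW) = [(10, -9), (-2, 7), (-7, 7), (-10, 6)]

Graham scan procedure:
  1. Find the pivot p₀ = point with lowest y (tie → lowest x): (10, -9).
  2. Sort the remaining points by polar angle around p₀.
  3. Walk through sorted points, maintaining a stack; pop the top while the last three entries make a non-left turn (cross product ≤ 0).
  4. Final stack is the convex hull in CCW order: (10, -9), (-2, 7), (-7, 7), (-10, 6).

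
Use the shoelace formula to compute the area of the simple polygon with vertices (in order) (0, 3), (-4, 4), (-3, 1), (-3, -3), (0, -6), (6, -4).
Area = 52

Shoelace formula: Area = (1/2) |Σ_i (x_i · y_{i+1} − x_{i+1} · y_i)| (indices mod n). Compute each cross term:
  (0)(4) − (-4)(3) = 12
  (-4)(1) − (-3)(4) = 8
  (-3)(-3) − (-3)(1) = 12
  (-3)(-6) − (0)(-3) = 18
  (0)(-4) − (6)(-6) = 36
  (6)(3) − (0)(-4) = 18
Sum = 104, so (signed) Area = 104/2 = 52, |Area| = 52.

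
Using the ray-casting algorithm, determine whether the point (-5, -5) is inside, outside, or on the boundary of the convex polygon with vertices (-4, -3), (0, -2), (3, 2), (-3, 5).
The point (-5, -5) lies strictly outside the polygon

Cast a horizontal ray to the right from the query point and count how many polygon edges it crosses (each edge strictly once or zero times, handled with the usual half-open convention). 
Parity of crossings → even ⇒ outside.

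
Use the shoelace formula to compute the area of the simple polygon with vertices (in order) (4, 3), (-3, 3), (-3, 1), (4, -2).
Area = 49/2

Shoelace formula: Area = (1/2) |Σ_i (x_i · y_{i+1} − x_{i+1} · y_i)| (indices mod n). Compute each cross term:
  (4)(3) − (-3)(3) = 21
  (-3)(1) − (-3)(3) = 6
  (-3)(-2) − (4)(1) = 2
  (4)(3) − (4)(-2) = 20
Sum = 49, so (signed) Area = 49/2 = 49/2, |Area| = 49/2.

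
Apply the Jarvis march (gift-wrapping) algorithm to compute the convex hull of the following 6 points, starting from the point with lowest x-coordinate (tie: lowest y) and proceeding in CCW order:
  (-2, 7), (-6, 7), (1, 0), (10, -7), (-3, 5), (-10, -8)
Hull (CCW) = [(-10, -8), (10, -7), (-2, 7), (-6, 7)]

Jarvis march: at each step, from the current hull vertex p, select the next vertex q as the point such that every other point lies strictly to the left of (or on) the directed line p → q. (Equivalently: for every other point r, the cross product (q − p) × (r − p) ≥ 0.)
Starting point (lowest x, tie lowest y): (-10, -8). Wrap until returning to start. Resulting hull: (-10, -8), (10, -7), (-2, 7), (-6, 7).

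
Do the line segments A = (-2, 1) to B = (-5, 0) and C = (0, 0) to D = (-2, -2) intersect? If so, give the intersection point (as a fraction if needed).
No (intersection of containing lines falls outside at least one segment)

Parametrize and solve: t = -3/2, s = -5/4. At least one of these is outside [0, 1], so the segments do not intersect.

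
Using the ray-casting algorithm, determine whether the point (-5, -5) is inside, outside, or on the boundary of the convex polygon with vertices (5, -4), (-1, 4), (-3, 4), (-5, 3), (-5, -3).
The point (-5, -5) lies strictly outside the polygon

Cast a horizontal ray to the right from the query point and count how many polygon edges it crosses (each edge strictly once or zero times, handled with the usual half-open convention). 
Parity of crossings → even ⇒ outside.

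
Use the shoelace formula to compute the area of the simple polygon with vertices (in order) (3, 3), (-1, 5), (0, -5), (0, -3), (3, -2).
Area = 47/2

Shoelace formula: Area = (1/2) |Σ_i (x_i · y_{i+1} − x_{i+1} · y_i)| (indices mod n). Compute each cross term:
  (3)(5) − (-1)(3) = 18
  (-1)(-5) − (0)(5) = 5
  (0)(-3) − (0)(-5) = 0
  (0)(-2) − (3)(-3) = 9
  (3)(3) − (3)(-2) = 15
Sum = 47, so (signed) Area = 47/2 = 47/2, |Area| = 47/2.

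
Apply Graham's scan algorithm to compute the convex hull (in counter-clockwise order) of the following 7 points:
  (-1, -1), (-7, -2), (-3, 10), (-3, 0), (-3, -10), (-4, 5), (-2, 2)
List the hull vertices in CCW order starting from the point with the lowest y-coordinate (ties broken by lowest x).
Hull (CCW) = [(-3, -10), (-1, -1), (-3, 10), (-7, -2)]

Graham scan procedure:
  1. Find the pivot p₀ = point with lowest y (tie → lowest x): (-3, -10).
  2. Sort the remaining points by polar angle around p₀.
  3. Walk through sorted points, maintaining a stack; pop the top while the last three entries make a non-left turn (cross product ≤ 0).
  4. Final stack is the convex hull in CCW order: (-3, -10), (-1, -1), (-3, 10), (-7, -2).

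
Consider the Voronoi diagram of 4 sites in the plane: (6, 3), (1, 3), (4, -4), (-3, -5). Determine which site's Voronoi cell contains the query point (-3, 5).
Nearest site = (1, 3)

The Voronoi cell of site s contains exactly those query points closer to s than to any other site. Compute squared distances from q = (-3, 5) to each site:
  (1 − -3)² + (3 − 5)² = 20
  (6 − -3)² + (3 − 5)² = 85
  (-3 − -3)² + (-5 − 5)² = 100
  (4 − -3)² + (-4 − 5)² = 130
Minimum is attained by (1, 3), so q lies in its Voronoi cell.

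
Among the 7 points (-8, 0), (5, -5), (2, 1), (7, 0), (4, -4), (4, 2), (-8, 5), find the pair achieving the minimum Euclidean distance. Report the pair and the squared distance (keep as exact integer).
Pair = ((5, -5), (4, -4)); squared distance = 2

Compute all C(7, 2) = 21 pairwise squared distances (x_i − x_j)² + (y_i − y_j)². The minimum is 2, attained by the pair ((5, -5), (4, -4)).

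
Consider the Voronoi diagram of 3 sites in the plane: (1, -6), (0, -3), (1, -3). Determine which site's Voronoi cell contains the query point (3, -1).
Nearest site = (1, -3)

The Voronoi cell of site s contains exactly those query points closer to s than to any other site. Compute squared distances from q = (3, -1) to each site:
  (1 − 3)² + (-3 − -1)² = 8
  (0 − 3)² + (-3 − -1)² = 13
  (1 − 3)² + (-6 − -1)² = 29
Minimum is attained by (1, -3), so q lies in its Voronoi cell.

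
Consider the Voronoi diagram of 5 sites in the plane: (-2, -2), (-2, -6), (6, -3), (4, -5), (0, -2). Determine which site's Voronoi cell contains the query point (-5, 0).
Nearest site = (-2, -2)

The Voronoi cell of site s contains exactly those query points closer to s than to any other site. Compute squared distances from q = (-5, 0) to each site:
  (-2 − -5)² + (-2 − 0)² = 13
  (0 − -5)² + (-2 − 0)² = 29
  (-2 − -5)² + (-6 − 0)² = 45
  (4 − -5)² + (-5 − 0)² = 106
  (6 − -5)² + (-3 − 0)² = 130
Minimum is attained by (-2, -2), so q lies in its Voronoi cell.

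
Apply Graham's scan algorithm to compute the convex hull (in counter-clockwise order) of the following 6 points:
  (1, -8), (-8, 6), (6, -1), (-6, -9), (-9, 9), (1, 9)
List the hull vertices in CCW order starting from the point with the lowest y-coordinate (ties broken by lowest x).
Hull (CCW) = [(-6, -9), (1, -8), (6, -1), (1, 9), (-9, 9)]

Graham scan procedure:
  1. Find the pivot p₀ = point with lowest y (tie → lowest x): (-6, -9).
  2. Sort the remaining points by polar angle around p₀.
  3. Walk through sorted points, maintaining a stack; pop the top while the last three entries make a non-left turn (cross product ≤ 0).
  4. Final stack is the convex hull in CCW order: (-6, -9), (1, -8), (6, -1), (1, 9), (-9, 9).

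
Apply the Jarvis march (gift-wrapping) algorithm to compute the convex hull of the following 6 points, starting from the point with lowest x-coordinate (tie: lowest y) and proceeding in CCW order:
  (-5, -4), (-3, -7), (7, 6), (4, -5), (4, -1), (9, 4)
Hull (CCW) = [(-5, -4), (-3, -7), (4, -5), (9, 4), (7, 6)]

Jarvis march: at each step, from the current hull vertex p, select the next vertex q as the point such that every other point lies strictly to the left of (or on) the directed line p → q. (Equivalently: for every other point r, the cross product (q − p) × (r − p) ≥ 0.)
Starting point (lowest x, tie lowest y): (-5, -4). Wrap until returning to start. Resulting hull: (-5, -4), (-3, -7), (4, -5), (9, 4), (7, 6).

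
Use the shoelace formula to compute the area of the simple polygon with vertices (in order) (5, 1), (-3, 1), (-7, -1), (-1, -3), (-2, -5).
Area = 30

Shoelace formula: Area = (1/2) |Σ_i (x_i · y_{i+1} − x_{i+1} · y_i)| (indices mod n). Compute each cross term:
  (5)(1) − (-3)(1) = 8
  (-3)(-1) − (-7)(1) = 10
  (-7)(-3) − (-1)(-1) = 20
  (-1)(-5) − (-2)(-3) = -1
  (-2)(1) − (5)(-5) = 23
Sum = 60, so (signed) Area = 60/2 = 30, |Area| = 30.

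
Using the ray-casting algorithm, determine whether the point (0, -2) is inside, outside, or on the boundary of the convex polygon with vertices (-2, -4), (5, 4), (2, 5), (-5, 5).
The point (0, -2) lies strictly outside the polygon

Cast a horizontal ray to the right from the query point and count how many polygon edges it crosses (each edge strictly once or zero times, handled with the usual half-open convention). 
Parity of crossings → even ⇒ outside.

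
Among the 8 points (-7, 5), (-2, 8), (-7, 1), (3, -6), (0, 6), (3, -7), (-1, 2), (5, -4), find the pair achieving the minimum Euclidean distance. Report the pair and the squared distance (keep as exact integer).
Pair = ((3, -6), (3, -7)); squared distance = 1

Compute all C(8, 2) = 28 pairwise squared distances (x_i − x_j)² + (y_i − y_j)². The minimum is 1, attained by the pair ((3, -6), (3, -7)).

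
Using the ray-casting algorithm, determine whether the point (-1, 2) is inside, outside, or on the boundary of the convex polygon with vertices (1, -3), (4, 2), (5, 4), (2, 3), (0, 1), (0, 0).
The point (-1, 2) lies strictly outside the polygon

Cast a horizontal ray to the right from the query point and count how many polygon edges it crosses (each edge strictly once or zero times, handled with the usual half-open convention). 
Parity of crossings → even ⇒ outside.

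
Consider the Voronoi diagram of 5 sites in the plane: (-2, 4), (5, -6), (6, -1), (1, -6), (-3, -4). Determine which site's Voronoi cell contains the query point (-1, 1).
Nearest site = (-2, 4)

The Voronoi cell of site s contains exactly those query points closer to s than to any other site. Compute squared distances from q = (-1, 1) to each site:
  (-2 − -1)² + (4 − 1)² = 10
  (-3 − -1)² + (-4 − 1)² = 29
  (1 − -1)² + (-6 − 1)² = 53
  (6 − -1)² + (-1 − 1)² = 53
  (5 − -1)² + (-6 − 1)² = 85
Minimum is attained by (-2, 4), so q lies in its Voronoi cell.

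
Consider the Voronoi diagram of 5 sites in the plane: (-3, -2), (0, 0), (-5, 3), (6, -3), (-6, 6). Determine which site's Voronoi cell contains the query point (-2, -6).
Nearest site = (-3, -2)

The Voronoi cell of site s contains exactly those query points closer to s than to any other site. Compute squared distances from q = (-2, -6) to each site:
  (-3 − -2)² + (-2 − -6)² = 17
  (0 − -2)² + (0 − -6)² = 40
  (6 − -2)² + (-3 − -6)² = 73
  (-5 − -2)² + (3 − -6)² = 90
  (-6 − -2)² + (6 − -6)² = 160
Minimum is attained by (-3, -2), so q lies in its Voronoi cell.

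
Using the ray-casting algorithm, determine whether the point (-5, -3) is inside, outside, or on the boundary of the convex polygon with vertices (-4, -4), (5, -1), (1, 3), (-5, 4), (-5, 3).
The point (-5, -3) lies strictly outside the polygon

Cast a horizontal ray to the right from the query point and count how many polygon edges it crosses (each edge strictly once or zero times, handled with the usual half-open convention). 
Parity of crossings → even ⇒ outside.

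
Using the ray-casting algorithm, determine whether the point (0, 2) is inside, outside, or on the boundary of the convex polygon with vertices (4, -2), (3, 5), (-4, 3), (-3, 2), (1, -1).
The point (0, 2) lies strictly inside the polygon

Cast a horizontal ray to the right from the query point and count how many polygon edges it crosses (each edge strictly once or zero times, handled with the usual half-open convention). 
Parity of crossings → odd ⇒ inside.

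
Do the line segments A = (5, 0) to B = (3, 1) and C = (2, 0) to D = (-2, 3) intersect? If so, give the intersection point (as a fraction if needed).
No (intersection of containing lines falls outside at least one segment)

Parametrize and solve: t = 9/2, s = 3/2. At least one of these is outside [0, 1], so the segments do not intersect.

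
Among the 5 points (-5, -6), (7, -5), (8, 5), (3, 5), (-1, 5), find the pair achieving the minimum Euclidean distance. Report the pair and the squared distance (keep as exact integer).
Pair = ((3, 5), (-1, 5)); squared distance = 16

Compute all C(5, 2) = 10 pairwise squared distances (x_i − x_j)² + (y_i − y_j)². The minimum is 16, attained by the pair ((3, 5), (-1, 5)).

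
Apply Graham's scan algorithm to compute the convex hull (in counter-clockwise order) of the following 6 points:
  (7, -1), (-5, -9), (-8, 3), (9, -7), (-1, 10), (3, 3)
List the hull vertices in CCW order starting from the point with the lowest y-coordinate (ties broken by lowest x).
Hull (CCW) = [(-5, -9), (9, -7), (7, -1), (-1, 10), (-8, 3)]

Graham scan procedure:
  1. Find the pivot p₀ = point with lowest y (tie → lowest x): (-5, -9).
  2. Sort the remaining points by polar angle around p₀.
  3. Walk through sorted points, maintaining a stack; pop the top while the last three entries make a non-left turn (cross product ≤ 0).
  4. Final stack is the convex hull in CCW order: (-5, -9), (9, -7), (7, -1), (-1, 10), (-8, 3).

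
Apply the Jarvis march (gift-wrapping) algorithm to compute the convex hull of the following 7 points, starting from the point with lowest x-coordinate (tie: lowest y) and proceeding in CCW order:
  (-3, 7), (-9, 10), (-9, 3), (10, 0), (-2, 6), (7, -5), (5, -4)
Hull (CCW) = [(-9, 3), (7, -5), (10, 0), (-3, 7), (-9, 10)]

Jarvis march: at each step, from the current hull vertex p, select the next vertex q as the point such that every other point lies strictly to the left of (or on) the directed line p → q. (Equivalently: for every other point r, the cross product (q − p) × (r − p) ≥ 0.)
Starting point (lowest x, tie lowest y): (-9, 3). Wrap until returning to start. Resulting hull: (-9, 3), (7, -5), (10, 0), (-3, 7), (-9, 10).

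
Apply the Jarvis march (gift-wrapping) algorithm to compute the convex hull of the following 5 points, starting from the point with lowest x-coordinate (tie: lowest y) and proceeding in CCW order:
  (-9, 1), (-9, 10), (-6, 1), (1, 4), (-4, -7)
Hull (CCW) = [(-9, 1), (-4, -7), (1, 4), (-9, 10)]

Jarvis march: at each step, from the current hull vertex p, select the next vertex q as the point such that every other point lies strictly to the left of (or on) the directed line p → q. (Equivalently: for every other point r, the cross product (q − p) × (r − p) ≥ 0.)
Starting point (lowest x, tie lowest y): (-9, 1). Wrap until returning to start. Resulting hull: (-9, 1), (-4, -7), (1, 4), (-9, 10).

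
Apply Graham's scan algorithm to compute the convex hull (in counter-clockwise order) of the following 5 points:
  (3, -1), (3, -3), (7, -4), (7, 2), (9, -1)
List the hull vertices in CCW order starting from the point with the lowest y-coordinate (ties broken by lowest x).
Hull (CCW) = [(7, -4), (9, -1), (7, 2), (3, -1), (3, -3)]

Graham scan procedure:
  1. Find the pivot p₀ = point with lowest y (tie → lowest x): (7, -4).
  2. Sort the remaining points by polar angle around p₀.
  3. Walk through sorted points, maintaining a stack; pop the top while the last three entries make a non-left turn (cross product ≤ 0).
  4. Final stack is the convex hull in CCW order: (7, -4), (9, -1), (7, 2), (3, -1), (3, -3).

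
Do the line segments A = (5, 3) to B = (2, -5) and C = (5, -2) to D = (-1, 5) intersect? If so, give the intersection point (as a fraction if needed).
Yes; intersection at (85/23, -11/23) (t = 10/23 on AB, s = 5/23 on CD)

Parametrize AB as A + t(B − A) = (5 + -3 t, 3 + -8 t) and CD as C + s(D − C) = (5 + -6 s, -2 + 7 s). Solve the linear system for (t, s). Determinant = 69 ≠ 0, so a unique intersection of the containing lines exists. Solution: t = 10/23, s = 5/23 — both in [0, 1], so the segments cross. Intersection point: (85/23, -11/23).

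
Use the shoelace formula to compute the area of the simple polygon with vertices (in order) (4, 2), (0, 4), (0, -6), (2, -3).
Area = 22

Shoelace formula: Area = (1/2) |Σ_i (x_i · y_{i+1} − x_{i+1} · y_i)| (indices mod n). Compute each cross term:
  (4)(4) − (0)(2) = 16
  (0)(-6) − (0)(4) = 0
  (0)(-3) − (2)(-6) = 12
  (2)(2) − (4)(-3) = 16
Sum = 44, so (signed) Area = 44/2 = 22, |Area| = 22.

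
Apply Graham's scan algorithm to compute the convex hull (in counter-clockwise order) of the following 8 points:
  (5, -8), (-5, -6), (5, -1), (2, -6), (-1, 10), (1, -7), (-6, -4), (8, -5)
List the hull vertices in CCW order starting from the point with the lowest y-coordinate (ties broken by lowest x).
Hull (CCW) = [(5, -8), (8, -5), (-1, 10), (-6, -4), (-5, -6)]

Graham scan procedure:
  1. Find the pivot p₀ = point with lowest y (tie → lowest x): (5, -8).
  2. Sort the remaining points by polar angle around p₀.
  3. Walk through sorted points, maintaining a stack; pop the top while the last three entries make a non-left turn (cross product ≤ 0).
  4. Final stack is the convex hull in CCW order: (5, -8), (8, -5), (-1, 10), (-6, -4), (-5, -6).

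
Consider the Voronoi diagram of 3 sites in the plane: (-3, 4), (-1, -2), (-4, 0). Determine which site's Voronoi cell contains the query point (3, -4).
Nearest site = (-1, -2)

The Voronoi cell of site s contains exactly those query points closer to s than to any other site. Compute squared distances from q = (3, -4) to each site:
  (-1 − 3)² + (-2 − -4)² = 20
  (-4 − 3)² + (0 − -4)² = 65
  (-3 − 3)² + (4 − -4)² = 100
Minimum is attained by (-1, -2), so q lies in its Voronoi cell.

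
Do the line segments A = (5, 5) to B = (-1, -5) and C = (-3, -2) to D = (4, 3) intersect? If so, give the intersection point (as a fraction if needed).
Yes; intersection at (73/20, 11/4) (t = 9/40 on AB, s = 19/20 on CD)

Parametrize AB as A + t(B − A) = (5 + -6 t, 5 + -10 t) and CD as C + s(D − C) = (-3 + 7 s, -2 + 5 s). Solve the linear system for (t, s). Determinant = -40 ≠ 0, so a unique intersection of the containing lines exists. Solution: t = 9/40, s = 19/20 — both in [0, 1], so the segments cross. Intersection point: (73/20, 11/4).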